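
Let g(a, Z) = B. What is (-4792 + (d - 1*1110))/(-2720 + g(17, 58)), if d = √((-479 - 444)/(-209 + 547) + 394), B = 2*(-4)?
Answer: 2951/1364 - √264498/70928 ≈ 2.1562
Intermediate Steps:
B = -8
g(a, Z) = -8
d = √264498/26 (d = √(-923/338 + 394) = √(-923*1/338 + 394) = √(-71/26 + 394) = √(10173/26) = √264498/26 ≈ 19.781)
(-4792 + (d - 1*1110))/(-2720 + g(17, 58)) = (-4792 + (√264498/26 - 1*1110))/(-2720 - 8) = (-4792 + (√264498/26 - 1110))/(-2728) = (-4792 + (-1110 + √264498/26))*(-1/2728) = (-5902 + √264498/26)*(-1/2728) = 2951/1364 - √264498/70928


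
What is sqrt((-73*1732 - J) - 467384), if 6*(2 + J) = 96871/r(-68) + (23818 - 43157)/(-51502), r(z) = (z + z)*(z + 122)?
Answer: I*sqrt(589933188190858777826)/31519224 ≈ 770.59*I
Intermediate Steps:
r(z) = 2*z*(122 + z) (r(z) = (2*z)*(122 + z) = 2*z*(122 + z))
J = -4692896441/1134692064 (J = -2 + (96871/((2*(-68)*(122 - 68))) + (23818 - 43157)/(-51502))/6 = -2 + (96871/((2*(-68)*54)) - 19339*(-1/51502))/6 = -2 + (96871/(-7344) + 19339/51502)/6 = -2 + (96871*(-1/7344) + 19339/51502)/6 = -2 + (-96871/7344 + 19339/51502)/6 = -2 + (1/6)*(-2423512313/189115344) = -2 - 2423512313/1134692064 = -4692896441/1134692064 ≈ -4.1358)
sqrt((-73*1732 - J) - 467384) = sqrt((-73*1732 - 1*(-4692896441/1134692064)) - 467384) = sqrt((-126436 + 4692896441/1134692064) - 467384) = sqrt(-143461232907463/1134692064 - 467384) = sqrt(-673798148548039/1134692064) = I*sqrt(589933188190858777826)/31519224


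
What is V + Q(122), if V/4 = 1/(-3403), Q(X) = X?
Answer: 415162/3403 ≈ 122.00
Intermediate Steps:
V = -4/3403 (V = 4/(-3403) = 4*(-1/3403) = -4/3403 ≈ -0.0011754)
V + Q(122) = -4/3403 + 122 = 415162/3403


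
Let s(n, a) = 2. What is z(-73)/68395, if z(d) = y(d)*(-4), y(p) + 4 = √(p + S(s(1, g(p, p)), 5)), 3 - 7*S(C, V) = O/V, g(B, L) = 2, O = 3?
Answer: 16/68395 - 4*I*√89005/2393825 ≈ 0.00023394 - 0.00049851*I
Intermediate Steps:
S(C, V) = 3/7 - 3/(7*V)
y(p) = -4 + √(12/35 + p) (y(p) = -4 + √(p + (3/7)*(-1 + 5)/5) = -4 + √(p + (3/7)*(⅕)*4) = -4 + √(p + 12/35) = -4 + √(12/35 + p))
z(d) = 16 - 4*√(420 + 1225*d)/35 (z(d) = (-4 + √(420 + 1225*d)/35)*(-4) = 16 - 4*√(420 + 1225*d)/35)
z(-73)/68395 = (16 - 4*√(420 + 1225*(-73))/35)/68395 = (16 - 4*√(420 - 89425)/35)*(1/68395) = (16 - 4*I*√89005/35)*(1/68395) = 16/68395 - 4*I*√89005/2393825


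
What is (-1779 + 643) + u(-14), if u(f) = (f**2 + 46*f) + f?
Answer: -1598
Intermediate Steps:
u(f) = f**2 + 47*f
(-1779 + 643) + u(-14) = (-1779 + 643) - 14*(47 - 14) = -1136 - 14*33 = -1136 - 462 = -1598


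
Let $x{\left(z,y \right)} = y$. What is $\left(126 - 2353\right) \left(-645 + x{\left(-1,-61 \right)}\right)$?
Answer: $1572262$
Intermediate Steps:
$\left(126 - 2353\right) \left(-645 + x{\left(-1,-61 \right)}\right) = \left(126 - 2353\right) \left(-645 - 61\right) = \left(-2227\right) \left(-706\right) = 1572262$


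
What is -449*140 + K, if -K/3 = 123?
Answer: -63229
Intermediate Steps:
K = -369 (K = -3*123 = -369)
-449*140 + K = -449*140 - 369 = -62860 - 369 = -63229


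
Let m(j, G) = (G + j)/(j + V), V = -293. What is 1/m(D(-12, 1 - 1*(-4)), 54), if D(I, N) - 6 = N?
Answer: -282/65 ≈ -4.3385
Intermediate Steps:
D(I, N) = 6 + N
m(j, G) = (G + j)/(-293 + j) (m(j, G) = (G + j)/(j - 293) = (G + j)/(-293 + j))
1/m(D(-12, 1 - 1*(-4)), 54) = 1/((54 + (6 + (1 - 1*(-4))))/(-293 + (6 + (1 - 1*(-4))))) = 1/((54 + (6 + (1 + 4)))/(-293 + (6 + (1 + 4)))) = 1/((54 + (6 + 5))/(-293 + (6 + 5))) = 1/((54 + 11)/(-293 + 11)) = 1/(65/(-282)) = 1/(-1/282*65) = 1/(-65/282) = -282/65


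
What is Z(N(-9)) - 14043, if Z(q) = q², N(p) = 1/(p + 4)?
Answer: -351074/25 ≈ -14043.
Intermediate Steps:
N(p) = 1/(4 + p)
Z(N(-9)) - 14043 = (1/(4 - 9))² - 14043 = (1/(-5))² - 14043 = (-⅕)² - 14043 = 1/25 - 14043 = -351074/25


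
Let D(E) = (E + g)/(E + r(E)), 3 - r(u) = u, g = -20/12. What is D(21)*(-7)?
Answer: -406/9 ≈ -45.111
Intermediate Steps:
g = -5/3 (g = -20*1/12 = -5/3 ≈ -1.6667)
r(u) = 3 - u
D(E) = -5/9 + E/3 (D(E) = (E - 5/3)/(E + (3 - E)) = (-5/3 + E)/3 = (-5/3 + E)*(1/3) = -5/9 + E/3)
D(21)*(-7) = (-5/9 + (1/3)*21)*(-7) = (-5/9 + 7)*(-7) = (58/9)*(-7) = -406/9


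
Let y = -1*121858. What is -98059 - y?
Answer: 23799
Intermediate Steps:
y = -121858
-98059 - y = -98059 - 1*(-121858) = -98059 + 121858 = 23799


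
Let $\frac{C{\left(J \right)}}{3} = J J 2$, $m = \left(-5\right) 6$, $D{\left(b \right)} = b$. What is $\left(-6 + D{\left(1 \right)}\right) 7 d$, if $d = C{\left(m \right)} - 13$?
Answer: $-188545$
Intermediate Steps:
$m = -30$
$C{\left(J \right)} = 6 J^{2}$ ($C{\left(J \right)} = 3 J J 2 = 3 J^{2} \cdot 2 = 3 \cdot 2 J^{2} = 6 J^{2}$)
$d = 5387$ ($d = 6 \left(-30\right)^{2} - 13 = 6 \cdot 900 - 13 = 5400 - 13 = 5387$)
$\left(-6 + D{\left(1 \right)}\right) 7 d = \left(-6 + 1\right) 7 \cdot 5387 = \left(-5\right) 7 \cdot 5387 = \left(-35\right) 5387 = -188545$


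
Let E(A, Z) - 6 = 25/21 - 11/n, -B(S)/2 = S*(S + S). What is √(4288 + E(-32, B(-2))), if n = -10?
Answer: √189466410/210 ≈ 65.546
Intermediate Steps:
B(S) = -4*S² (B(S) = -2*S*(S + S) = -2*S*2*S = -4*S²)
E(A, Z) = 1741/210 (E(A, Z) = 6 + (25/21 - 11/(-10)) = 6 + (25*(1/21) - 11*(-⅒)) = 6 + (25/21 + 11/10) = 6 + 481/210 = 1741/210)
√(4288 + E(-32, B(-2))) = √(4288 + 1741/210) = √(902221/210) = √189466410/210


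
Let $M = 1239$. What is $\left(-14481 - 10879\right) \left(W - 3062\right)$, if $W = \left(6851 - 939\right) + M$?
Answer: $-103697040$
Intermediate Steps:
$W = 7151$ ($W = \left(6851 - 939\right) + 1239 = 5912 + 1239 = 7151$)
$\left(-14481 - 10879\right) \left(W - 3062\right) = \left(-14481 - 10879\right) \left(7151 - 3062\right) = \left(-25360\right) 4089 = -103697040$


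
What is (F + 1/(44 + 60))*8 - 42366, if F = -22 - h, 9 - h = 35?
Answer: -550341/13 ≈ -42334.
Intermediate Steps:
h = -26 (h = 9 - 1*35 = 9 - 35 = -26)
F = 4 (F = -22 - 1*(-26) = -22 + 26 = 4)
(F + 1/(44 + 60))*8 - 42366 = (4 + 1/(44 + 60))*8 - 42366 = (4 + 1/104)*8 - 42366 = (417/104)*8 - 42366 = 417/13 - 42366 = -550341/13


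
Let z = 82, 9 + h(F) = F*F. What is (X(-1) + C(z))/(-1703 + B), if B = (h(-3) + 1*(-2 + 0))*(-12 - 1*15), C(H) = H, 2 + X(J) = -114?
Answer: 2/97 ≈ 0.020619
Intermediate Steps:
h(F) = -9 + F² (h(F) = -9 + F*F = -9 + F²)
X(J) = -116 (X(J) = -2 - 114 = -116)
B = 54 (B = ((-9 + (-3)²) + 1*(-2 + 0))*(-12 - 1*15) = ((-9 + 9) + 1*(-2))*(-12 - 15) = (0 - 2)*(-27) = -2*(-27) = 54)
(X(-1) + C(z))/(-1703 + B) = (-116 + 82)/(-1703 + 54) = -34/(-1649) = -34*(-1/1649) = 2/97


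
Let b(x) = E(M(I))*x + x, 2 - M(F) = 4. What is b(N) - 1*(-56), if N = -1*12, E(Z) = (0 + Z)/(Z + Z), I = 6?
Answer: 38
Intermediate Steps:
M(F) = -2 (M(F) = 2 - 1*4 = 2 - 4 = -2)
E(Z) = ½ (E(Z) = Z/((2*Z)) = Z*(1/(2*Z)) = ½)
N = -12
b(x) = 3*x/2 (b(x) = x/2 + x = 3*x/2)
b(N) - 1*(-56) = (3/2)*(-12) - 1*(-56) = -18 + 56 = 38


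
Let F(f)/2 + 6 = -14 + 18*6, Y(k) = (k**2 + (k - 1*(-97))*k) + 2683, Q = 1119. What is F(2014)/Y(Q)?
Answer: 44/653887 ≈ 6.7290e-5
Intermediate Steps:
Y(k) = 2683 + k**2 + k*(97 + k) (Y(k) = (k**2 + (k + 97)*k) + 2683 = (k**2 + (97 + k)*k) + 2683 = (k**2 + k*(97 + k)) + 2683 = 2683 + k**2 + k*(97 + k))
F(f) = 176 (F(f) = -12 + 2*(-14 + 18*6) = -12 + 2*(-14 + 108) = -12 + 2*94 = -12 + 188 = 176)
F(2014)/Y(Q) = 176/(2683 + 2*1119**2 + 97*1119) = 176/(2683 + 2*1252161 + 108543) = 176/(2683 + 2504322 + 108543) = 176/2615548 = 176*(1/2615548) = 44/653887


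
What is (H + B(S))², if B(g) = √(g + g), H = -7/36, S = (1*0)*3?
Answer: 49/1296 ≈ 0.037809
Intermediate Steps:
S = 0 (S = 0*3 = 0)
H = -7/36 (H = -7*1/36 = -7/36 ≈ -0.19444)
B(g) = √2*√g (B(g) = √(2*g) = √2*√g)
(H + B(S))² = (-7/36 + √2*√0)² = (-7/36 + √2*0)² = (-7/36 + 0)² = (-7/36)² = 49/1296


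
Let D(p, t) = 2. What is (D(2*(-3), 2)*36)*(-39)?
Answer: -2808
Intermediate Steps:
(D(2*(-3), 2)*36)*(-39) = (2*36)*(-39) = 72*(-39) = -2808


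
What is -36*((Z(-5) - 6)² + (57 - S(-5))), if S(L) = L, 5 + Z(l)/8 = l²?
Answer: -856008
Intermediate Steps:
Z(l) = -40 + 8*l²
-36*((Z(-5) - 6)² + (57 - S(-5))) = -36*(((-40 + 8*(-5)²) - 6)² + (57 - 1*(-5))) = -36*(((-40 + 8*25) - 6)² + (57 + 5)) = -36*(((-40 + 200) - 6)² + 62) = -36*((160 - 6)² + 62) = -36*(154² + 62) = -36*(23716 + 62) = -36*23778 = -856008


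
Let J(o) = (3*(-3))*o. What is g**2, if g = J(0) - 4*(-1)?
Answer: 16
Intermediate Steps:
J(o) = -9*o
g = 4 (g = -9*0 - 4*(-1) = 0 + 4 = 4)
g**2 = 4**2 = 16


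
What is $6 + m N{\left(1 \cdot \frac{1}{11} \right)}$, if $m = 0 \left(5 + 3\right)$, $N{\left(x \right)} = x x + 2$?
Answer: $6$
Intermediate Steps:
$N{\left(x \right)} = 2 + x^{2}$ ($N{\left(x \right)} = x^{2} + 2 = 2 + x^{2}$)
$m = 0$ ($m = 0 \cdot 8 = 0$)
$6 + m N{\left(1 \cdot \frac{1}{11} \right)} = 6 + 0 \left(2 + \left(1 \cdot \frac{1}{11}\right)^{2}\right) = 6 + 0 \left(2 + \left(\frac{1}{11}\right)^{2}\right) = 6 + 0 \left(2 + \frac{1}{121}\right) = 6 + 0 \cdot \frac{243}{121} = 6 + 0 = 6$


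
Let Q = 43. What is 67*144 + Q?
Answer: 9691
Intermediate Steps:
67*144 + Q = 67*144 + 43 = 9648 + 43 = 9691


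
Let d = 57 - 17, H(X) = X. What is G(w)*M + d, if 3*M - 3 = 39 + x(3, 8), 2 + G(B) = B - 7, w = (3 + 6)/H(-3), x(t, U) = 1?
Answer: -132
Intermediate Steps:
w = -3 (w = (3 + 6)/(-3) = 9*(-⅓) = -3)
G(B) = -9 + B (G(B) = -2 + (B - 7) = -2 + (-7 + B) = -9 + B)
M = 43/3 (M = 1 + (39 + 1)/3 = 1 + (⅓)*40 = 1 + 40/3 = 43/3 ≈ 14.333)
d = 40
G(w)*M + d = (-9 - 3)*(43/3) + 40 = -12*43/3 + 40 = -172 + 40 = -132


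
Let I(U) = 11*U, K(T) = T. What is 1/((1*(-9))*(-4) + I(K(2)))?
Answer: 1/58 ≈ 0.017241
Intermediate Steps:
1/((1*(-9))*(-4) + I(K(2))) = 1/((1*(-9))*(-4) + 11*2) = 1/(-9*(-4) + 22) = 1/(36 + 22) = 1/58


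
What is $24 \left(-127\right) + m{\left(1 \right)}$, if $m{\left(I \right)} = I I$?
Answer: $-3047$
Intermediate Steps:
$m{\left(I \right)} = I^{2}$
$24 \left(-127\right) + m{\left(1 \right)} = 24 \left(-127\right) + 1^{2} = -3048 + 1 = -3047$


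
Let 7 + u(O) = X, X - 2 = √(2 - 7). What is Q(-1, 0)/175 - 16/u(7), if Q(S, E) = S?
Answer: 1397/525 + 8*I*√5/15 ≈ 2.661 + 1.1926*I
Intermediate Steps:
X = 2 + I*√5 (X = 2 + √(2 - 7) = 2 + √(-5) = 2 + I*√5 ≈ 2.0 + 2.2361*I)
u(O) = -5 + I*√5 (u(O) = -7 + (2 + I*√5) = -5 + I*√5)
Q(-1, 0)/175 - 16/u(7) = -1/175 - 16/(-5 + I*√5)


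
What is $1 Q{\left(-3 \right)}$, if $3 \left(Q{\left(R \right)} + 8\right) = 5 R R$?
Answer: $7$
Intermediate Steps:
$Q{\left(R \right)} = -8 + \frac{5 R^{2}}{3}$ ($Q{\left(R \right)} = -8 + \frac{5 R R}{3} = -8 + \frac{5 R^{2}}{3}$)
$1 Q{\left(-3 \right)} = 1 \left(-8 + \frac{5 \left(-3\right)^{2}}{3}\right) = 1 \left(-8 + \frac{5}{3} \cdot 9\right) = 1 \left(-8 + 15\right) = 1 \cdot 7 = 7$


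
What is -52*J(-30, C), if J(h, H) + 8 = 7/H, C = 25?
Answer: 10036/25 ≈ 401.44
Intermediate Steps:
J(h, H) = -8 + 7/H
-52*J(-30, C) = -52*(-8 + 7/25) = -52*(-193/25) = 10036/25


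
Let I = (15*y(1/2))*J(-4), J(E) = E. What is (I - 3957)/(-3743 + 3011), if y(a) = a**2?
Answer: 331/61 ≈ 5.4262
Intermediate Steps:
I = -15 (I = (15*(1/2)**2)*(-4) = (15*(1/4))*(-4) = (15/4)*(-4) = -15)
(I - 3957)/(-3743 + 3011) = (-15 - 3957)/(-3743 + 3011) = -3972/(-732) = -3972*(-1/732) = 331/61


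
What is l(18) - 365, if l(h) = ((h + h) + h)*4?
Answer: -149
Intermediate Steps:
l(h) = 12*h (l(h) = (2*h + h)*4 = (3*h)*4 = 12*h)
l(18) - 365 = 12*18 - 365 = 216 - 365 = -149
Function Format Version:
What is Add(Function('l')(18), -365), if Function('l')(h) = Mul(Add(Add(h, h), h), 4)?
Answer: -149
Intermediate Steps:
Function('l')(h) = Mul(12, h) (Function('l')(h) = Mul(Add(Mul(2, h), h), 4) = Mul(Mul(3, h), 4) = Mul(12, h))
Add(Function('l')(18), -365) = Add(Mul(12, 18), -365) = Add(216, -365) = -149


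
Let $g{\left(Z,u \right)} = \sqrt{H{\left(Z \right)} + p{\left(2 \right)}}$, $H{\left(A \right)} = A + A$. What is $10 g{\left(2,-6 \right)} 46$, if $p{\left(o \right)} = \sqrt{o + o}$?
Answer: $460 \sqrt{6} \approx 1126.8$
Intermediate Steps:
$H{\left(A \right)} = 2 A$
$p{\left(o \right)} = \sqrt{2} \sqrt{o}$ ($p{\left(o \right)} = \sqrt{2 o} = \sqrt{2} \sqrt{o}$)
$g{\left(Z,u \right)} = \sqrt{2 + 2 Z}$ ($g{\left(Z,u \right)} = \sqrt{2 Z + \sqrt{2} \sqrt{2}} = \sqrt{2 Z + 2} = \sqrt{2 + 2 Z}$)
$10 g{\left(2,-6 \right)} 46 = 10 \sqrt{2 + 2 \cdot 2} \cdot 46 = 10 \sqrt{2 + 4} \cdot 46 = 10 \sqrt{6} \cdot 46 = 460 \sqrt{6}$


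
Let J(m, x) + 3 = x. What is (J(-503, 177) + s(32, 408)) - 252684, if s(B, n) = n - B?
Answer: -252134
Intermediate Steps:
J(m, x) = -3 + x
(J(-503, 177) + s(32, 408)) - 252684 = ((-3 + 177) + (408 - 1*32)) - 252684 = (174 + (408 - 32)) - 252684 = (174 + 376) - 252684 = 550 - 252684 = -252134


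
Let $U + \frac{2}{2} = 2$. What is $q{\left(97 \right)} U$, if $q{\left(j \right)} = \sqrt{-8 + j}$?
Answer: $\sqrt{89} \approx 9.434$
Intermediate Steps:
$U = 1$ ($U = -1 + 2 = 1$)
$q{\left(97 \right)} U = \sqrt{-8 + 97} \cdot 1 = \sqrt{89} \cdot 1 = \sqrt{89}$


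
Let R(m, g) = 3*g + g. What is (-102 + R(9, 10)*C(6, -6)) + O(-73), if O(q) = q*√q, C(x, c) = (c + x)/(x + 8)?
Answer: -102 - 73*I*√73 ≈ -102.0 - 623.71*I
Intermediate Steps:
C(x, c) = (c + x)/(8 + x)
O(q) = q^(3/2)
R(m, g) = 4*g
(-102 + R(9, 10)*C(6, -6)) + O(-73) = (-102 + (4*10)*((-6 + 6)/(8 + 6))) + (-73)^(3/2) = (-102 + 40*(0/14)) - 73*I*√73 = (-102 + 40*((1/14)*0)) - 73*I*√73 = (-102 + 40*0) - 73*I*√73 = (-102 + 0) - 73*I*√73 = -102 - 73*I*√73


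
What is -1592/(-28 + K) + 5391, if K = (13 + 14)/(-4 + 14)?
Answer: 1379843/253 ≈ 5453.9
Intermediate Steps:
K = 27/10 ≈ 2.7000
-1592/(-28 + K) + 5391 = -1592/(-28 + 27/10) + 5391 = -1592/(-253/10) + 5391 = -1592*(-10/253) + 5391 = 15920/253 + 5391 = 1379843/253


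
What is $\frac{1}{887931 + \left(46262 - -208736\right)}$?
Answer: $\frac{1}{1142929} \approx 8.7494 \cdot 10^{-7}$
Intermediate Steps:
$\frac{1}{887931 + \left(46262 - -208736\right)} = \frac{1}{887931 + \left(46262 + 208736\right)} = \frac{1}{887931 + 254998} = \frac{1}{1142929}$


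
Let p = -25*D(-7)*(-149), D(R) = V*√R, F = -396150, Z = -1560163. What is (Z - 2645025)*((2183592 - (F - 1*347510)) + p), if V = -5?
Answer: -12309644983376 + 78321626500*I*√7 ≈ -1.231e+13 + 2.0722e+11*I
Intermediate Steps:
D(R) = -5*√R
p = -18625*I*√7 (p = -(-125)*√(-7)*(-149) = -(-125)*I*√7*(-149) = (125*I*√7)*(-149) = -18625*I*√7 ≈ -49277.0*I)
(Z - 2645025)*((2183592 - (F - 1*347510)) + p) = (-1560163 - 2645025)*((2183592 - (-396150 - 1*347510)) - 18625*I*√7) = -4205188*((2183592 - (-396150 - 347510)) - 18625*I*√7) = -4205188*((2183592 - 1*(-743660)) - 18625*I*√7) = -4205188*((2183592 + 743660) - 18625*I*√7) = -4205188*(2927252 - 18625*I*√7) = -12309644983376 + 78321626500*I*√7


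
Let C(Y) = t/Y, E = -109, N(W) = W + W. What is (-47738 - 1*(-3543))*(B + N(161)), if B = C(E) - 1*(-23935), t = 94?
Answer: -116848000205/109 ≈ -1.0720e+9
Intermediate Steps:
N(W) = 2*W
C(Y) = 94/Y
B = 2608821/109 (B = 94/(-109) - 1*(-23935) = 94*(-1/109) + 23935 = -94/109 + 23935 = 2608821/109 ≈ 23934.)
(-47738 - 1*(-3543))*(B + N(161)) = (-47738 - 1*(-3543))*(2608821/109 + 2*161) = (-47738 + 3543)*(2608821/109 + 322) = -44195*2643919/109 = -116848000205/109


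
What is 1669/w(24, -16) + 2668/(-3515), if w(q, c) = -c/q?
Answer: 17594269/7030 ≈ 2502.7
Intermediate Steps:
w(q, c) = -c/q
1669/w(24, -16) + 2668/(-3515) = 1669/((-1*(-16)/24)) + 2668/(-3515) = 1669/((-1*(-16)*1/24)) + 2668*(-1/3515) = 1669/(2/3) - 2668/3515 = 1669*(3/2) - 2668/3515 = 5007/2 - 2668/3515 = 17594269/7030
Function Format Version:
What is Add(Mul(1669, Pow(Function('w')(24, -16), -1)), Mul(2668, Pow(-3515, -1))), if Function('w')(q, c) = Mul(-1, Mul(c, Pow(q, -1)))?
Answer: Rational(17594269, 7030) ≈ 2502.7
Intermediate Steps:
Function('w')(q, c) = Mul(-1, c, Pow(q, -1))
Add(Mul(1669, Pow(Function('w')(24, -16), -1)), Mul(2668, Pow(-3515, -1))) = Add(Mul(1669, Pow(Mul(-1, -16, Pow(24, -1)), -1)), Mul(2668, Pow(-3515, -1))) = Add(Mul(1669, Pow(Mul(-1, -16, Rational(1, 24)), -1)), Mul(2668, Rational(-1, 3515))) = Add(Mul(1669, Pow(Rational(2, 3), -1)), Rational(-2668, 3515)) = Add(Mul(1669, Rational(3, 2)), Rational(-2668, 3515)) = Add(Rational(5007, 2), Rational(-2668, 3515)) = Rational(17594269, 7030)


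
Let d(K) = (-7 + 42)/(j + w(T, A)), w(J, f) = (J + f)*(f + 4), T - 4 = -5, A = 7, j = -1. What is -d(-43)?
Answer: -7/13 ≈ -0.53846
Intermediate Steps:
T = -1 (T = 4 - 5 = -1)
w(J, f) = (4 + f)*(J + f) (w(J, f) = (J + f)*(4 + f) = (4 + f)*(J + f))
d(K) = 7/13 (d(K) = (-7 + 42)/(-1 + (7² + 4*(-1) + 4*7 - 1*7)) = 35/(-1 + (49 - 4 + 28 - 7)) = 35/(-1 + 66) = 35/65 = 35*(1/65) = 7/13)
-d(-43) = -1*7/13 = -7/13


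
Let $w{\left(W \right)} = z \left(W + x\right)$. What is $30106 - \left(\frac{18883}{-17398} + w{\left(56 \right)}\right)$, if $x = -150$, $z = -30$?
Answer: $\frac{474740711}{17398} \approx 27287.0$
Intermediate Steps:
$w{\left(W \right)} = 4500 - 30 W$ ($w{\left(W \right)} = - 30 \left(W - 150\right) = - 30 \left(-150 + W\right) = 4500 - 30 W$)
$30106 - \left(\frac{18883}{-17398} + w{\left(56 \right)}\right) = 30106 - \left(\frac{18883}{-17398} + \left(4500 - 1680\right)\right) = 30106 - \left(18883 \left(- \frac{1}{17398}\right) + \left(4500 - 1680\right)\right) = 30106 - \left(- \frac{18883}{17398} + 2820\right) = 30106 - \frac{49043477}{17398} = \frac{474740711}{17398}$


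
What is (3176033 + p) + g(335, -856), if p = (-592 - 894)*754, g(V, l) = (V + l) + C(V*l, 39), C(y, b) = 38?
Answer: 2055106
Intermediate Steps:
g(V, l) = 38 + V + l (g(V, l) = (V + l) + 38 = 38 + V + l)
p = -1120444 (p = -1486*754 = -1120444)
(3176033 + p) + g(335, -856) = (3176033 - 1120444) + (38 + 335 - 856) = 2055589 - 483 = 2055106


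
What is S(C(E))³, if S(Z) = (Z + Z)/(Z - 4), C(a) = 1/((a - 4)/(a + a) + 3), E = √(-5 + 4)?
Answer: 2392/12649337 + 28352*I/12649337 ≈ 0.0001891 + 0.0022414*I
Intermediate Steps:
E = I (E = √(-1) = I ≈ 1.0*I)
C(a) = 1/(3 + (-4 + a)/(2*a)) (C(a) = 1/((-4 + a)/((2*a)) + 3) = 1/((-4 + a)*(1/(2*a)) + 3) = 1/((-4 + a)/(2*a) + 3) = 1/(3 + (-4 + a)/(2*a)))
S(Z) = 2*Z/(-4 + Z) (S(Z) = (2*Z)/(-4 + Z) = 2*Z/(-4 + Z))
S(C(E))³ = (2*(2*I/(-4 + 7*I))/(-4 + 2*I/(-4 + 7*I)))³ = (2*(2*I*((-4 - 7*I)/65))/(-4 + 2*I*((-4 - 7*I)/65)))³ = (2*(2*I*(-4 - 7*I)/65)/(-4 + 2*I*(-4 - 7*I)/65))³ = (4*I*(-4 - 7*I)/(65*(-4 + 2*I*(-4 - 7*I)/65)))³ = -64*I*(-4 - 7*I)³/(274625*(-4 + 2*I*(-4 - 7*I)/65)³)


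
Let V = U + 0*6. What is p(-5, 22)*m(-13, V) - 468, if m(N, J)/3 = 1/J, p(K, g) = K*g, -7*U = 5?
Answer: -6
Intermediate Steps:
U = -5/7 (U = -⅐*5 = -5/7 ≈ -0.71429)
V = -5/7 (V = -5/7 + 0*6 = -5/7 + 0 = -5/7 ≈ -0.71429)
m(N, J) = 3/J
p(-5, 22)*m(-13, V) - 468 = (-5*22)*(3/(-5/7)) - 468 = -330*(-7)/5 - 468 = -110*(-21/5) - 468 = 462 - 468 = -6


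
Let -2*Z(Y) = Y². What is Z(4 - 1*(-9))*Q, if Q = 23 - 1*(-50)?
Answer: -12337/2 ≈ -6168.5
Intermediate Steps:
Z(Y) = -Y²/2
Q = 73 (Q = 23 + 50 = 73)
Z(4 - 1*(-9))*Q = -(4 - 1*(-9))²/2*73 = -(4 + 9)²/2*73 = -½*13²*73 = -½*169*73 = -169/2*73 = -12337/2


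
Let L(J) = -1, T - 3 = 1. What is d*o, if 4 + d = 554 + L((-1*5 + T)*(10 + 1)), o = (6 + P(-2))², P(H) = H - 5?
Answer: 549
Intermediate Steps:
T = 4 (T = 3 + 1 = 4)
P(H) = -5 + H
o = 1 (o = (6 + (-5 - 2))² = (6 - 7)² = (-1)² = 1)
d = 549 (d = -4 + (554 - 1) = -4 + 553 = 549)
d*o = 549*1 = 549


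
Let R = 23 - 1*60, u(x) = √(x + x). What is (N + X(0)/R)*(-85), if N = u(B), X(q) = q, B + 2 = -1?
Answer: -85*I*√6 ≈ -208.21*I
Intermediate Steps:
B = -3 (B = -2 - 1 = -3)
u(x) = √2*√x (u(x) = √(2*x) = √2*√x)
R = -37 (R = 23 - 60 = -37)
N = I*√6 (N = √2*√(-3) = √2*(I*√3) = I*√6 ≈ 2.4495*I)
(N + X(0)/R)*(-85) = (I*√6 + 0/(-37))*(-85) = (I*√6 + 0*(-1/37))*(-85) = (I*√6 + 0)*(-85) = (I*√6)*(-85) = -85*I*√6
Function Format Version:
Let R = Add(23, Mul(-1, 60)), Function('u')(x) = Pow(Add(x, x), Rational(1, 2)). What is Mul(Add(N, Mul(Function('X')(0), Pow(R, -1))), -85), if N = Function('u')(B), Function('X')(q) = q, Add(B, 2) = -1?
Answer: Mul(-85, I, Pow(6, Rational(1, 2))) ≈ Mul(-208.21, I)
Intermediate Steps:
B = -3 (B = Add(-2, -1) = -3)
Function('u')(x) = Mul(Pow(2, Rational(1, 2)), Pow(x, Rational(1, 2))) (Function('u')(x) = Pow(Mul(2, x), Rational(1, 2)) = Mul(Pow(2, Rational(1, 2)), Pow(x, Rational(1, 2))))
R = -37 (R = Add(23, -60) = -37)
N = Mul(I, Pow(6, Rational(1, 2))) (N = Mul(Pow(2, Rational(1, 2)), Pow(-3, Rational(1, 2))) = Mul(Pow(2, Rational(1, 2)), Mul(I, Pow(3, Rational(1, 2)))) = Mul(I, Pow(6, Rational(1, 2))) ≈ Mul(2.4495, I))
Mul(Add(N, Mul(Function('X')(0), Pow(R, -1))), -85) = Mul(Add(Mul(I, Pow(6, Rational(1, 2))), Mul(0, Pow(-37, -1))), -85) = Mul(Add(Mul(I, Pow(6, Rational(1, 2))), Mul(0, Rational(-1, 37))), -85) = Mul(Add(Mul(I, Pow(6, Rational(1, 2))), 0), -85) = Mul(Mul(I, Pow(6, Rational(1, 2))), -85) = Mul(-85, I, Pow(6, Rational(1, 2)))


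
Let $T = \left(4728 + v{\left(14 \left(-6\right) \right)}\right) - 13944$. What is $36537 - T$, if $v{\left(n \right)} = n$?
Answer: $45837$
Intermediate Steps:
$T = -9300$ ($T = \left(4728 + 14 \left(-6\right)\right) - 13944 = \left(4728 - 84\right) - 13944 = 4644 - 13944 = -9300$)
$36537 - T = 36537 - -9300 = 36537 + 9300 = 45837$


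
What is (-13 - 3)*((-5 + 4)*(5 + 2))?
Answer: 112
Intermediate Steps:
(-13 - 3)*((-5 + 4)*(5 + 2)) = -(-16)*7 = -16*(-7) = 112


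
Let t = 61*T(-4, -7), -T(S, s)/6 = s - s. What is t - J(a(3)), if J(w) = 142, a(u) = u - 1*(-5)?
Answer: -142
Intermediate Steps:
a(u) = 5 + u (a(u) = u + 5 = 5 + u)
T(S, s) = 0 (T(S, s) = -6*(s - s) = -6*0 = 0)
t = 0 (t = 61*0 = 0)
t - J(a(3)) = 0 - 1*142 = 0 - 142 = -142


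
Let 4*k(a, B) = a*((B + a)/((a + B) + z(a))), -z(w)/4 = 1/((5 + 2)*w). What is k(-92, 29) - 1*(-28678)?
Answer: 290618987/10142 ≈ 28655.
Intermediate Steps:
z(w) = -4/(7*w) (z(w) = -4/((5 + 2)*w) = -4/(7*w))
k(a, B) = a*(B + a)/(4*(B + a - 4/(7*a))) (k(a, B) = (a*((B + a)/((a + B) - 4/(7*a))))/4 = (a*((B + a)/((B + a) - 4/(7*a))))/4 = (a*((B + a)/(B + a - 4/(7*a))))/4 = (a*(B + a)/(B + a - 4/(7*a)))/4 = a*(B + a)/(4*(B + a - 4/(7*a))))
k(-92, 29) - 1*(-28678) = (7/4)*(-92)**2*(29 - 92)/(-4 + 7*(-92)*(29 - 92)) - 1*(-28678) = (7/4)*8464*(-63)/(-4 + 7*(-92)*(-63)) + 28678 = (7/4)*8464*(-63)/(-4 + 40572) + 28678 = (7/4)*8464*(-63)/40568 + 28678 = (7/4)*8464*(1/40568)*(-63) + 28678 = -233289/10142 + 28678 = 290618987/10142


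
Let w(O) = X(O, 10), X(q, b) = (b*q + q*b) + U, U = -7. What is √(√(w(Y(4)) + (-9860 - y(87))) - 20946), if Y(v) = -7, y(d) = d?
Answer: √(-20946 + 7*I*√206) ≈ 0.3471 + 144.73*I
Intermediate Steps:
X(q, b) = -7 + 2*b*q (X(q, b) = (b*q + q*b) - 7 = (b*q + b*q) - 7 = 2*b*q - 7 = -7 + 2*b*q)
w(O) = -7 + 20*O (w(O) = -7 + 2*10*O = -7 + 20*O)
√(√(w(Y(4)) + (-9860 - y(87))) - 20946) = √(√((-7 + 20*(-7)) + (-9860 - 1*87)) - 20946) = √(√((-7 - 140) + (-9860 - 87)) - 20946) = √(√(-147 - 9947) - 20946) = √(√(-10094) - 20946) = √(7*I*√206 - 20946) = √(-20946 + 7*I*√206)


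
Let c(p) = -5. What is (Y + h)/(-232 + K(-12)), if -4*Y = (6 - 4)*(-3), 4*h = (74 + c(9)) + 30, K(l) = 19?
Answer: -35/284 ≈ -0.12324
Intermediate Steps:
h = 99/4 (h = ((74 - 5) + 30)/4 = (69 + 30)/4 = (¼)*99 = 99/4 ≈ 24.750)
Y = 3/2 (Y = -(6 - 4)*(-3)/4 = -(-3)/2 = -¼*(-6) = 3/2 ≈ 1.5000)
(Y + h)/(-232 + K(-12)) = (3/2 + 99/4)/(-232 + 19) = (105/4)/(-213) = (105/4)*(-1/213) = -35/284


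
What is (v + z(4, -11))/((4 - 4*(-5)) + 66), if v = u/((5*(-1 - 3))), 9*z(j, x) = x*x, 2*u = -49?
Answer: 5281/32400 ≈ 0.16299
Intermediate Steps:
u = -49/2 (u = (½)*(-49) = -49/2 ≈ -24.500)
z(j, x) = x²/9 (z(j, x) = (x*x)/9 = x²/9)
v = 49/40 (v = -49*1/(5*(-1 - 3))/2 = -49/(2*(5*(-4))) = -49/2/(-20) = -49/2*(-1/20) = 49/40 ≈ 1.2250)
(v + z(4, -11))/((4 - 4*(-5)) + 66) = (49/40 + (⅑)*(-11)²)/((4 - 4*(-5)) + 66) = (49/40 + (⅑)*121)/((4 + 20) + 66) = (49/40 + 121/9)/(24 + 66) = (5281/360)/90 = (5281/360)*(1/90) = 5281/32400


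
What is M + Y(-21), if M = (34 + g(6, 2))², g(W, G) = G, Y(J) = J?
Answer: 1275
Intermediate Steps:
M = 1296 (M = (34 + 2)² = 36² = 1296)
M + Y(-21) = 1296 - 21 = 1275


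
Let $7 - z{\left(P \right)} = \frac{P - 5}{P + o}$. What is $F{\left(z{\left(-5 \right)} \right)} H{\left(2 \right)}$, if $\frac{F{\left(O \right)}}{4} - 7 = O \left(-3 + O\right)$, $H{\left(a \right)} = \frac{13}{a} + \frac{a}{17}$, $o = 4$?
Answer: $\frac{11250}{17} \approx 661.76$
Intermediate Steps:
$H{\left(a \right)} = \frac{13}{a} + \frac{a}{17}$ ($H{\left(a \right)} = \frac{13}{a} + a \frac{1}{17} = \frac{13}{a} + \frac{a}{17}$)
$z{\left(P \right)} = 7 - \frac{-5 + P}{4 + P}$ ($z{\left(P \right)} = 7 - \frac{P - 5}{P + 4} = 7 - \frac{-5 + P}{4 + P}$)
$F{\left(O \right)} = 28 + 4 O \left(-3 + O\right)$
$F{\left(z{\left(-5 \right)} \right)} H{\left(2 \right)} = \left(28 - 12 \frac{3 \left(11 + 2 \left(-5\right)\right)}{4 - 5} + 4 \left(\frac{3 \left(11 + 2 \left(-5\right)\right)}{4 - 5}\right)^{2}\right) \left(\frac{13}{2} + \frac{1}{17} \cdot 2\right) = \left(28 - 12 \frac{3 \left(11 - 10\right)}{-1} + 4 \left(\frac{3 \left(11 - 10\right)}{-1}\right)^{2}\right) \left(13 \cdot \frac{1}{2} + \frac{2}{17}\right) = \left(28 - 12 \cdot 3 \left(-1\right) 1 + 4 \left(3 \left(-1\right) 1\right)^{2}\right) \left(\frac{13}{2} + \frac{2}{17}\right) = \left(28 - -36 + 4 \left(-3\right)^{2}\right) \frac{225}{34} = \left(28 + 36 + 4 \cdot 9\right) \frac{225}{34} = \left(28 + 36 + 36\right) \frac{225}{34} = 100 \cdot \frac{225}{34} = \frac{11250}{17}$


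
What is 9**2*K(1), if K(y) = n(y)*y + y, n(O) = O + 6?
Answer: 648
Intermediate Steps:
n(O) = 6 + O
K(y) = y + y*(6 + y) (K(y) = (6 + y)*y + y = y*(6 + y) + y = y + y*(6 + y))
9**2*K(1) = 9**2*(1*(7 + 1)) = 81*(1*8) = 81*8 = 648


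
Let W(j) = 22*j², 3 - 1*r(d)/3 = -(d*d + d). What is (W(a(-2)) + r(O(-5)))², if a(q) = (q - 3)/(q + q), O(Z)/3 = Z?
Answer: 29019769/64 ≈ 4.5343e+5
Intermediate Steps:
O(Z) = 3*Z
r(d) = 9 + 3*d + 3*d² (r(d) = 9 - (-3)*(d*d + d) = 9 - (-3)*(d² + d) = 9 - (-3)*(d + d²) = 9 - 3*(-d - d²) = 9 + (3*d + 3*d²) = 9 + 3*d + 3*d²)
a(q) = (-3 + q)/(2*q) (a(q) = (-3 + q)/((2*q)) = (-3 + q)*(1/(2*q)) = (-3 + q)/(2*q))
(W(a(-2)) + r(O(-5)))² = (22*((½)*(-3 - 2)/(-2))² + (9 + 3*(3*(-5)) + 3*(3*(-5))²))² = (22*((½)*(-½)*(-5))² + (9 + 3*(-15) + 3*(-15)²))² = (22*(5/4)² + (9 - 45 + 3*225))² = (22*(25/16) + (9 - 45 + 675))² = (275/8 + 639)² = (5387/8)² = 29019769/64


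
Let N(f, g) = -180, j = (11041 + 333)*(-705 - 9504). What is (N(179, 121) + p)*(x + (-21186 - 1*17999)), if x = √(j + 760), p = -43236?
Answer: 1701255960 - 43416*I*√116116406 ≈ 1.7013e+9 - 4.6784e+8*I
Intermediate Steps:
j = -116117166 (j = 11374*(-10209) = -116117166)
x = I*√116116406 (x = √(-116117166 + 760) = √(-116116406) = I*√116116406 ≈ 10776.0*I)
(N(179, 121) + p)*(x + (-21186 - 1*17999)) = (-180 - 43236)*(I*√116116406 + (-21186 - 1*17999)) = -43416*(I*√116116406 + (-21186 - 17999)) = -43416*(I*√116116406 - 39185) = -43416*(-39185 + I*√116116406) = 1701255960 - 43416*I*√116116406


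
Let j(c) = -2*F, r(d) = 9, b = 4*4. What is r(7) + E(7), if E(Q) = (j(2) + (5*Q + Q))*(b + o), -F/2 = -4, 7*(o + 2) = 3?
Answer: 2689/7 ≈ 384.14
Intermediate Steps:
o = -11/7 (o = -2 + (⅐)*3 = -2 + 3/7 = -11/7 ≈ -1.5714)
F = 8 (F = -2*(-4) = 8)
b = 16
j(c) = -16 (j(c) = -2*8 = -16)
E(Q) = -1616/7 + 606*Q/7 (E(Q) = (-16 + (5*Q + Q))*(16 - 11/7) = (-16 + 6*Q)*(101/7) = -1616/7 + 606*Q/7)
r(7) + E(7) = 9 + (-1616/7 + (606/7)*7) = 9 + (-1616/7 + 606) = 9 + 2626/7 = 2689/7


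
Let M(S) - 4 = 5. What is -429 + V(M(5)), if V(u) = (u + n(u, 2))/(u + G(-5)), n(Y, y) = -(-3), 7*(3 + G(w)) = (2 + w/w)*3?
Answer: -7265/17 ≈ -427.35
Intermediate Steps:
G(w) = -12/7 (G(w) = -3 + ((2 + w/w)*3)/7 = -3 + ((2 + 1)*3)/7 = -3 + (3*3)/7 = -3 + (⅐)*9 = -3 + 9/7 = -12/7)
M(S) = 9 (M(S) = 4 + 5 = 9)
n(Y, y) = 3 (n(Y, y) = -1*(-3) = 3)
V(u) = (3 + u)/(-12/7 + u) (V(u) = (u + 3)/(u - 12/7) = (3 + u)/(-12/7 + u))
-429 + V(M(5)) = -429 + 7*(3 + 9)/(-12 + 7*9) = -429 + 7*12/(-12 + 63) = -429 + 7*12/51 = -429 + 7*(1/51)*12 = -429 + 28/17 = -7265/17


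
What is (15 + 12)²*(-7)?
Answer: -5103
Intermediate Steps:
(15 + 12)²*(-7) = 27²*(-7) = 729*(-7) = -5103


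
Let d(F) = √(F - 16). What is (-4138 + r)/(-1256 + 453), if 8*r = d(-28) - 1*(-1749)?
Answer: 31355/6424 - I*√11/3212 ≈ 4.8809 - 0.0010326*I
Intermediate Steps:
d(F) = √(-16 + F)
r = 1749/8 + I*√11/4 (r = (√(-16 - 28) - 1*(-1749))/8 = (√(-44) + 1749)/8 = (2*I*√11 + 1749)/8 = (1749 + 2*I*√11)/8 = 1749/8 + I*√11/4 ≈ 218.63 + 0.82916*I)
(-4138 + r)/(-1256 + 453) = (-4138 + (1749/8 + I*√11/4))/(-1256 + 453) = (-31355/8 + I*√11/4)/(-803) = (-31355/8 + I*√11/4)*(-1/803) = 31355/6424 - I*√11/3212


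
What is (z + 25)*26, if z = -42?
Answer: -442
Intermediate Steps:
(z + 25)*26 = (-42 + 25)*26 = -17*26 = -442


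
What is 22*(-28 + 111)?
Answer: 1826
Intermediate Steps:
22*(-28 + 111) = 22*83 = 1826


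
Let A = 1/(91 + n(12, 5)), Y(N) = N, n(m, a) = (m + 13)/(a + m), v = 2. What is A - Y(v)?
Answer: -3127/1572 ≈ -1.9892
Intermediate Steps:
n(m, a) = (13 + m)/(a + m)
A = 17/1572 (A = 1/(91 + (13 + 12)/(5 + 12)) = 1/(91 + 25/17) = 1/(1572/17) = 17/1572 ≈ 0.010814)
A - Y(v) = 17/1572 - 1*2 = 17/1572 - 2 = -3127/1572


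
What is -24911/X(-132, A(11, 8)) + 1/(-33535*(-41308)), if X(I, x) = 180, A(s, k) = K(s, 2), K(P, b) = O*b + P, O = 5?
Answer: -172541530117/1246737402 ≈ -138.39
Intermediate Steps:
K(P, b) = P + 5*b (K(P, b) = 5*b + P = P + 5*b)
A(s, k) = 10 + s (A(s, k) = s + 5*2 = s + 10 = 10 + s)
-24911/X(-132, A(11, 8)) + 1/(-33535*(-41308)) = -24911/180 + 1/(-33535*(-41308)) = -24911*1/180 - 1/33535*(-1/41308) = -24911/180 + 1/1385263780 = -172541530117/1246737402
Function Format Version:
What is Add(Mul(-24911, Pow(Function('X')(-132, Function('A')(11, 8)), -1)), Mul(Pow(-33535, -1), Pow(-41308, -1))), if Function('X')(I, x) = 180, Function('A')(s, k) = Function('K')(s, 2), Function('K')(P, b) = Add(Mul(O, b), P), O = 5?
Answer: Rational(-172541530117, 1246737402) ≈ -138.39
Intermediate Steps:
Function('K')(P, b) = Add(P, Mul(5, b)) (Function('K')(P, b) = Add(Mul(5, b), P) = Add(P, Mul(5, b)))
Function('A')(s, k) = Add(10, s) (Function('A')(s, k) = Add(s, Mul(5, 2)) = Add(s, 10) = Add(10, s))
Add(Mul(-24911, Pow(Function('X')(-132, Function('A')(11, 8)), -1)), Mul(Pow(-33535, -1), Pow(-41308, -1))) = Add(Mul(-24911, Pow(180, -1)), Mul(Pow(-33535, -1), Pow(-41308, -1))) = Add(Mul(-24911, Rational(1, 180)), Mul(Rational(-1, 33535), Rational(-1, 41308))) = Add(Rational(-24911, 180), Rational(1, 1385263780)) = Rational(-172541530117, 1246737402)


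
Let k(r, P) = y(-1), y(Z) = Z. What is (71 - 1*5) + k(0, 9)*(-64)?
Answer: 130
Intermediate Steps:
k(r, P) = -1
(71 - 1*5) + k(0, 9)*(-64) = (71 - 1*5) - 1*(-64) = (71 - 5) + 64 = 66 + 64 = 130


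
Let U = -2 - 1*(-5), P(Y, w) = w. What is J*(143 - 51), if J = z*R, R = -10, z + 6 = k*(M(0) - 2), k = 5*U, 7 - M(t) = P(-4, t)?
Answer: -63480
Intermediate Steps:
M(t) = 7 - t
U = 3 (U = -2 + 5 = 3)
k = 15 (k = 5*3 = 15)
z = 69 (z = -6 + 15*((7 - 1*0) - 2) = -6 + 15*((7 + 0) - 2) = -6 + 15*(7 - 2) = -6 + 15*5 = -6 + 75 = 69)
J = -690 (J = 69*(-10) = -690)
J*(143 - 51) = -690*(143 - 51) = -690*92 = -63480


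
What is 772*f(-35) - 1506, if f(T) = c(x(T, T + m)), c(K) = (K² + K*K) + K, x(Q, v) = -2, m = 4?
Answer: 3126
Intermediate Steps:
c(K) = K + 2*K² (c(K) = (K² + K²) + K = 2*K² + K = K + 2*K²)
f(T) = 6 (f(T) = -2*(1 + 2*(-2)) = -2*(1 - 4) = -2*(-3) = 6)
772*f(-35) - 1506 = 772*6 - 1506 = 4632 - 1506 = 3126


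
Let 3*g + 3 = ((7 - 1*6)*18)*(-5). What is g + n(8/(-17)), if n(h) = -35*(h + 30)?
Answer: -18097/17 ≈ -1064.5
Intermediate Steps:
g = -31 (g = -1 + (((7 - 1*6)*18)*(-5))/3 = -1 + (((7 - 6)*18)*(-5))/3 = -1 + ((1*18)*(-5))/3 = -1 + (18*(-5))/3 = -1 + (⅓)*(-90) = -1 - 30 = -31)
n(h) = -1050 - 35*h (n(h) = -35*(30 + h) = -1050 - 35*h)
g + n(8/(-17)) = -31 + (-1050 - 280/(-17)) = -31 + (-1050 - 280*(-1)/17) = -31 + (-1050 - 35*(-8/17)) = -31 + (-1050 + 280/17) = -31 - 17570/17 = -18097/17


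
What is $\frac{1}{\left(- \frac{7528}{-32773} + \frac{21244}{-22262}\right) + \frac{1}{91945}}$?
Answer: $- \frac{33541192401535}{24302596264647} \approx -1.3801$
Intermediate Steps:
$\frac{1}{\left(- \frac{7528}{-32773} + \frac{21244}{-22262}\right) + \frac{1}{91945}} = \frac{1}{\left(\left(-7528\right) \left(- \frac{1}{32773}\right) + 21244 \left(- \frac{1}{22262}\right)\right) + \frac{1}{91945}} = \frac{1}{\left(\frac{7528}{32773} - \frac{10622}{11131}\right) + \frac{1}{91945}} = \frac{1}{- \frac{264320638}{364796263} + \frac{1}{91945}} = \frac{1}{- \frac{24302596264647}{33541192401535}} = - \frac{33541192401535}{24302596264647}$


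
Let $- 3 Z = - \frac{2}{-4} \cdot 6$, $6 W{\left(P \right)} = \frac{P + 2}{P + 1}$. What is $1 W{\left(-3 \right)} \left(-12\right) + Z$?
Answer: $-2$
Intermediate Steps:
$W{\left(P \right)} = \frac{2 + P}{6 \left(1 + P\right)}$ ($W{\left(P \right)} = \frac{\left(P + 2\right) \frac{1}{P + 1}}{6} = \frac{\left(2 + P\right) \frac{1}{1 + P}}{6} = \frac{\frac{1}{1 + P} \left(2 + P\right)}{6} = \frac{2 + P}{6 \left(1 + P\right)}$)
$Z = -1$ ($Z = - \frac{- \frac{2}{-4} \cdot 6}{3} = - \frac{\left(-2\right) \left(- \frac{1}{4}\right) 6}{3} = - \frac{\frac{1}{2} \cdot 6}{3} = \left(- \frac{1}{3}\right) 3 = -1$)
$1 W{\left(-3 \right)} \left(-12\right) + Z = 1 \frac{2 - 3}{6 \left(1 - 3\right)} \left(-12\right) - 1 = 1 \cdot \frac{1}{6} \frac{1}{-2} \left(-1\right) \left(-12\right) - 1 = 1 \cdot \frac{1}{6} \left(- \frac{1}{2}\right) \left(-1\right) \left(-12\right) - 1 = 1 \cdot \frac{1}{12} \left(-12\right) - 1 = \frac{1}{12} \left(-12\right) - 1 = -1 - 1 = -2$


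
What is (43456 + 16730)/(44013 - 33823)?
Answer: 30093/5095 ≈ 5.9064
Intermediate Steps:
(43456 + 16730)/(44013 - 33823) = 60186/10190 = 60186*(1/10190) = 30093/5095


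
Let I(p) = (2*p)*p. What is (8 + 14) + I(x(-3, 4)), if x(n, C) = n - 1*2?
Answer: 72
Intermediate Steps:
x(n, C) = -2 + n (x(n, C) = n - 2 = -2 + n)
I(p) = 2*p²
(8 + 14) + I(x(-3, 4)) = (8 + 14) + 2*(-2 - 3)² = 22 + 2*(-5)² = 22 + 2*25 = 22 + 50 = 72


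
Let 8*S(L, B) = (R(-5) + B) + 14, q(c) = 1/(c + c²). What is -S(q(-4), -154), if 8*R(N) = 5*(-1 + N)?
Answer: 575/32 ≈ 17.969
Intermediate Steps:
R(N) = -5/8 + 5*N/8 (R(N) = (5*(-1 + N))/8 = (-5 + 5*N)/8 = -5/8 + 5*N/8)
S(L, B) = 41/32 + B/8 (S(L, B) = (((-5/8 + (5/8)*(-5)) + B) + 14)/8 = (((-5/8 - 25/8) + B) + 14)/8 = ((-15/4 + B) + 14)/8 = (41/4 + B)/8 = 41/32 + B/8)
-S(q(-4), -154) = -(41/32 + (⅛)*(-154)) = -(41/32 - 77/4) = -1*(-575/32) = 575/32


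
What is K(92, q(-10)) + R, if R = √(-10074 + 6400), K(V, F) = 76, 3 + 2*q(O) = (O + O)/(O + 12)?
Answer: 76 + I*√3674 ≈ 76.0 + 60.614*I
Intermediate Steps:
q(O) = -3/2 + O/(12 + O) (q(O) = -3/2 + ((O + O)/(O + 12))/2 = -3/2 + ((2*O)/(12 + O))/2 = -3/2 + (2*O/(12 + O))/2 = -3/2 + O/(12 + O))
R = I*√3674 (R = √(-3674) = I*√3674 ≈ 60.614*I)
K(92, q(-10)) + R = 76 + I*√3674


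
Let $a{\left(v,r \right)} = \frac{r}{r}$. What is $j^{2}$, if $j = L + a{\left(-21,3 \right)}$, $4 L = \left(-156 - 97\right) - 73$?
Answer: $\frac{25921}{4} \approx 6480.3$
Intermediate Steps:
$a{\left(v,r \right)} = 1$
$L = - \frac{163}{2}$ ($L = \frac{\left(-156 - 97\right) - 73}{4} = \frac{-253 - 73}{4} = \frac{1}{4} \left(-326\right) = - \frac{163}{2} \approx -81.5$)
$j = - \frac{161}{2}$ ($j = - \frac{163}{2} + 1 = - \frac{161}{2} \approx -80.5$)
$j^{2} = \left(- \frac{161}{2}\right)^{2} = \frac{25921}{4}$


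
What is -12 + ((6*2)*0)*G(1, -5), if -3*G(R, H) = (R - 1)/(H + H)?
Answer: -12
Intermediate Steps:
G(R, H) = -(-1 + R)/(6*H) (G(R, H) = -(R - 1)/(3*(H + H)) = -(-1 + R)/(3*(2*H)) = -(-1 + R)*1/(2*H)/3 = -(-1 + R)/(6*H))
-12 + ((6*2)*0)*G(1, -5) = -12 + ((6*2)*0)*((1/6)*(1 - 1*1)/(-5)) = -12 + (12*0)*((1/6)*(-1/5)*(1 - 1)) = -12 + 0*((1/6)*(-1/5)*0) = -12 + 0*0 = -12 + 0 = -12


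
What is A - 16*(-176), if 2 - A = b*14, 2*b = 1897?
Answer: -10461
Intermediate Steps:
b = 1897/2 (b = (1/2)*1897 = 1897/2 ≈ 948.50)
A = -13277 (A = 2 - 1897*14/2 = 2 - 1*13279 = 2 - 13279 = -13277)
A - 16*(-176) = -13277 - 16*(-176) = -13277 + 2816 = -10461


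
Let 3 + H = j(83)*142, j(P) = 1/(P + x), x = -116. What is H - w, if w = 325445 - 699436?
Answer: 12341462/33 ≈ 3.7398e+5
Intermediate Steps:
j(P) = 1/(-116 + P) (j(P) = 1/(P - 116) = 1/(-116 + P))
H = -241/33 (H = -3 + 142/(-116 + 83) = -3 + 142/(-33) = -3 - 1/33*142 = -3 - 142/33 = -241/33 ≈ -7.3030)
w = -373991
H - w = -241/33 - 1*(-373991) = -241/33 + 373991 = 12341462/33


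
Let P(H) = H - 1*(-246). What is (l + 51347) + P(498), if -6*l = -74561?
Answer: 387107/6 ≈ 64518.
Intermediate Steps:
P(H) = 246 + H (P(H) = H + 246 = 246 + H)
l = 74561/6 (l = -1/6*(-74561) = 74561/6 ≈ 12427.)
(l + 51347) + P(498) = (74561/6 + 51347) + (246 + 498) = 382643/6 + 744 = 387107/6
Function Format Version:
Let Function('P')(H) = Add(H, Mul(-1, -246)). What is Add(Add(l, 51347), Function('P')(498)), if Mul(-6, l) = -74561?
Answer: Rational(387107, 6) ≈ 64518.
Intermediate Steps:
Function('P')(H) = Add(246, H) (Function('P')(H) = Add(H, 246) = Add(246, H))
l = Rational(74561, 6) (l = Mul(Rational(-1, 6), -74561) = Rational(74561, 6) ≈ 12427.)
Add(Add(l, 51347), Function('P')(498)) = Add(Add(Rational(74561, 6), 51347), Add(246, 498)) = Add(Rational(382643, 6), 744) = Rational(387107, 6)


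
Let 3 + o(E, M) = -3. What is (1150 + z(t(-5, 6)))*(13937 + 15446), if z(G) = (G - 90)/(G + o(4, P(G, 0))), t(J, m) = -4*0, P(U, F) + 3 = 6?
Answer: 34231195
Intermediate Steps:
P(U, F) = 3 (P(U, F) = -3 + 6 = 3)
o(E, M) = -6 (o(E, M) = -3 - 3 = -6)
t(J, m) = 0
z(G) = (-90 + G)/(-6 + G) (z(G) = (G - 90)/(G - 6) = (-90 + G)/(-6 + G))
(1150 + z(t(-5, 6)))*(13937 + 15446) = (1150 + (-90 + 0)/(-6 + 0))*(13937 + 15446) = (1150 - 90/(-6))*29383 = (1150 - ⅙*(-90))*29383 = (1150 + 15)*29383 = 1165*29383 = 34231195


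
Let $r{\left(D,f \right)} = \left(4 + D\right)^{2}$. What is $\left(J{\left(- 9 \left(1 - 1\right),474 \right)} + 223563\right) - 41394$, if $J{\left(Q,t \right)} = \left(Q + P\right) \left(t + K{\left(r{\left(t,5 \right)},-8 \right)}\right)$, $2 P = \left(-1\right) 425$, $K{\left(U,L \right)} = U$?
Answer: $-48471406$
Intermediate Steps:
$P = - \frac{425}{2}$ ($P = \frac{\left(-1\right) 425}{2} = \frac{1}{2} \left(-425\right) = - \frac{425}{2} \approx -212.5$)
$J{\left(Q,t \right)} = \left(- \frac{425}{2} + Q\right) \left(t + \left(4 + t\right)^{2}\right)$ ($J{\left(Q,t \right)} = \left(Q - \frac{425}{2}\right) \left(t + \left(4 + t\right)^{2}\right) = \left(- \frac{425}{2} + Q\right) \left(t + \left(4 + t\right)^{2}\right)$)
$\left(J{\left(- 9 \left(1 - 1\right),474 \right)} + 223563\right) - 41394 = \left(\left(\left(- \frac{425}{2}\right) 474 - \frac{425 \left(4 + 474\right)^{2}}{2} + - 9 \left(1 - 1\right) 474 + - 9 \left(1 - 1\right) \left(4 + 474\right)^{2}\right) + 223563\right) - 41394 = \left(\left(-100725 - \frac{425 \cdot 478^{2}}{2} + \left(-9\right) 0 \cdot 474 + \left(-9\right) 0 \cdot 478^{2}\right) + 223563\right) - 41394 = \left(\left(-100725 - 48552850 + 0 \cdot 474 + 0 \cdot 228484\right) + 223563\right) - 41394 = \left(\left(-100725 - 48552850 + 0 + 0\right) + 223563\right) - 41394 = \left(-48653575 + 223563\right) - 41394 = -48430012 - 41394 = -48471406$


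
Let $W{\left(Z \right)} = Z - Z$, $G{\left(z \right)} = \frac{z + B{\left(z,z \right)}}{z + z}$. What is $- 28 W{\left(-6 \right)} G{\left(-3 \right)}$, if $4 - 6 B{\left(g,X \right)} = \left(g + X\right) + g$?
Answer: $0$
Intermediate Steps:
$B{\left(g,X \right)} = \frac{2}{3} - \frac{g}{3} - \frac{X}{6}$ ($B{\left(g,X \right)} = \frac{2}{3} - \frac{\left(g + X\right) + g}{6} = \frac{2}{3} - \frac{\left(X + g\right) + g}{6} = \frac{2}{3} - \frac{X + 2 g}{6} = \frac{2}{3} - \left(\frac{g}{3} + \frac{X}{6}\right) = \frac{2}{3} - \frac{g}{3} - \frac{X}{6}$)
$G{\left(z \right)} = \frac{\frac{2}{3} + \frac{z}{2}}{2 z}$ ($G{\left(z \right)} = \frac{z - \left(- \frac{2}{3} + \frac{z}{2}\right)}{z + z} = \frac{z - \left(- \frac{2}{3} + \frac{z}{2}\right)}{2 z} = \left(\frac{2}{3} + \frac{z}{2}\right) \frac{1}{2 z} = \frac{\frac{2}{3} + \frac{z}{2}}{2 z}$)
$W{\left(Z \right)} = 0$
$- 28 W{\left(-6 \right)} G{\left(-3 \right)} = \left(-28\right) 0 \frac{4 + 3 \left(-3\right)}{12 \left(-3\right)} = 0 \cdot \frac{1}{12} \left(- \frac{1}{3}\right) \left(4 - 9\right) = 0 \cdot \frac{1}{12} \left(- \frac{1}{3}\right) \left(-5\right) = 0 \cdot \frac{5}{36} = 0$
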